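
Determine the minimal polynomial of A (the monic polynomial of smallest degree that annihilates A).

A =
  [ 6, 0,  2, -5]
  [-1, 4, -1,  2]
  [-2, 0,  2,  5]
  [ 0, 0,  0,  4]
x^2 - 8*x + 16

The characteristic polynomial is χ_A(x) = (x - 4)^4, so the eigenvalues are known. The minimal polynomial is
  m_A(x) = Π_λ (x − λ)^{k_λ}
where k_λ is the size of the *largest* Jordan block for λ (equivalently, the smallest k with (A − λI)^k v = 0 for every generalised eigenvector v of λ).

  λ = 4: largest Jordan block has size 2, contributing (x − 4)^2

So m_A(x) = (x - 4)^2 = x^2 - 8*x + 16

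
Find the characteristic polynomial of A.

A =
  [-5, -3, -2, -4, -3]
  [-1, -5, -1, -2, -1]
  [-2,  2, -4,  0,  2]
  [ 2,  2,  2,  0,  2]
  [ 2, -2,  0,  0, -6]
x^5 + 20*x^4 + 160*x^3 + 640*x^2 + 1280*x + 1024

Expanding det(x·I − A) (e.g. by cofactor expansion or by noting that A is similar to its Jordan form J, which has the same characteristic polynomial as A) gives
  χ_A(x) = x^5 + 20*x^4 + 160*x^3 + 640*x^2 + 1280*x + 1024
which factors as (x + 4)^5. The eigenvalues (with algebraic multiplicities) are λ = -4 with multiplicity 5.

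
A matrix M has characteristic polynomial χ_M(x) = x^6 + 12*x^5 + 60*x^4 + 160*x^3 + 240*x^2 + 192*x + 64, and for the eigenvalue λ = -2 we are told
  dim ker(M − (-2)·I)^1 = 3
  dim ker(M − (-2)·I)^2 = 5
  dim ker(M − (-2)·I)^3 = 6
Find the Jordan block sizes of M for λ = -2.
Block sizes for λ = -2: [3, 2, 1]

From the dimensions of kernels of powers, the number of Jordan blocks of size at least j is d_j − d_{j−1} where d_j = dim ker(N^j) (with d_0 = 0). Computing the differences gives [3, 2, 1].
The number of blocks of size exactly k is (#blocks of size ≥ k) − (#blocks of size ≥ k + 1), so the partition is: 1 block(s) of size 1, 1 block(s) of size 2, 1 block(s) of size 3.
In nonincreasing order the block sizes are [3, 2, 1].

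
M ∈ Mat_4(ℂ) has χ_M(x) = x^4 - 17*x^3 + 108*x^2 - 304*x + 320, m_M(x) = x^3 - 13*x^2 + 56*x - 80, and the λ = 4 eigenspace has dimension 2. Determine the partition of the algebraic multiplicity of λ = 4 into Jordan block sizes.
Block sizes for λ = 4: [2, 1]

Step 1 — from the characteristic polynomial, algebraic multiplicity of λ = 4 is 3. From dim ker(M − (4)·I) = 2, there are exactly 2 Jordan blocks for λ = 4.
Step 2 — from the minimal polynomial, the factor (x − 4)^2 tells us the largest block for λ = 4 has size 2.
Step 3 — with total size 3, 2 blocks, and largest block 2, the block sizes (in nonincreasing order) are [2, 1].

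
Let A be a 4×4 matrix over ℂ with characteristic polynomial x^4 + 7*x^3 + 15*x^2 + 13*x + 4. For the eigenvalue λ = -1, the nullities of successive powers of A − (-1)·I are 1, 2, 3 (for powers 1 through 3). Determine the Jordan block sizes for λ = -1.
Block sizes for λ = -1: [3]

From the dimensions of kernels of powers, the number of Jordan blocks of size at least j is d_j − d_{j−1} where d_j = dim ker(N^j) (with d_0 = 0). Computing the differences gives [1, 1, 1].
The number of blocks of size exactly k is (#blocks of size ≥ k) − (#blocks of size ≥ k + 1), so the partition is: 1 block(s) of size 3.
In nonincreasing order the block sizes are [3].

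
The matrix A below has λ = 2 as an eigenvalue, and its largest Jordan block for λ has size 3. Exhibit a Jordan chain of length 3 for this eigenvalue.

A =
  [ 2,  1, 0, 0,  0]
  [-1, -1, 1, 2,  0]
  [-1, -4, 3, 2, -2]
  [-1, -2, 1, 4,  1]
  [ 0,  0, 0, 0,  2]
A Jordan chain for λ = 2 of length 3:
v_1 = (-1, 0, 1, -1, 0)ᵀ
v_2 = (0, -1, -1, -1, 0)ᵀ
v_3 = (1, 0, 0, 0, 0)ᵀ

Let N = A − (2)·I. We want v_3 with N^3 v_3 = 0 but N^2 v_3 ≠ 0; then v_{j-1} := N · v_j for j = 3, …, 2.

Pick v_3 = (1, 0, 0, 0, 0)ᵀ.
Then v_2 = N · v_3 = (0, -1, -1, -1, 0)ᵀ.
Then v_1 = N · v_2 = (-1, 0, 1, -1, 0)ᵀ.

Sanity check: (A − (2)·I) v_1 = (0, 0, 0, 0, 0)ᵀ = 0. ✓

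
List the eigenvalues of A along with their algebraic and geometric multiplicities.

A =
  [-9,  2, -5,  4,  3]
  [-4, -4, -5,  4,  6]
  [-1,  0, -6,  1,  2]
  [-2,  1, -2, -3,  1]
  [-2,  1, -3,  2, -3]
λ = -5: alg = 5, geom = 2

Step 1 — factor the characteristic polynomial to read off the algebraic multiplicities:
  χ_A(x) = (x + 5)^5

Step 2 — compute geometric multiplicities via the rank-nullity identity g(λ) = n − rank(A − λI):
  rank(A − (-5)·I) = 3, so dim ker(A − (-5)·I) = n − 3 = 2

Summary:
  λ = -5: algebraic multiplicity = 5, geometric multiplicity = 2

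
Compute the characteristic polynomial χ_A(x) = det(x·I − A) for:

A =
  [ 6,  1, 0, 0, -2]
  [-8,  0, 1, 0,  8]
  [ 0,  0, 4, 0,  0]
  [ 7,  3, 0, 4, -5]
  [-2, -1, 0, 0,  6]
x^5 - 20*x^4 + 160*x^3 - 640*x^2 + 1280*x - 1024

Expanding det(x·I − A) (e.g. by cofactor expansion or by noting that A is similar to its Jordan form J, which has the same characteristic polynomial as A) gives
  χ_A(x) = x^5 - 20*x^4 + 160*x^3 - 640*x^2 + 1280*x - 1024
which factors as (x - 4)^5. The eigenvalues (with algebraic multiplicities) are λ = 4 with multiplicity 5.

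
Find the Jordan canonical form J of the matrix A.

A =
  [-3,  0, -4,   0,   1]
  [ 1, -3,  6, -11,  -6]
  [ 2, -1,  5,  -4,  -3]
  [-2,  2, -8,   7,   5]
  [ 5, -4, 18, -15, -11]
J_3(-1) ⊕ J_2(-1)

The characteristic polynomial is
  det(x·I − A) = x^5 + 5*x^4 + 10*x^3 + 10*x^2 + 5*x + 1 = (x + 1)^5

Eigenvalues and multiplicities (the geometric multiplicity of λ is n − rank(A − λI), which equals the number of Jordan blocks for λ):
  λ = -1: algebraic multiplicity = 5, geometric multiplicity = 2

Determining the block sizes for each eigenvalue:
  λ = -1: with am = 5 and gm = 2, the partition is not yet determined (e.g. several partitions of 5 into 2 parts exist). Let N = A − (-1)·I. Computing rank(N^1) = 3, rank(N^2) = 1, rank(N^3) = 0; the number of blocks of size ≥ j is rank(N^{j−1}) − rank(N^j), giving [2, 2, 1]. So we have 1 block(s) of size 3, 1 block(s) of size 2 → block sizes [3, 2]

Assembling the blocks gives a Jordan form
J =
  [-1,  1,  0,  0,  0]
  [ 0, -1,  1,  0,  0]
  [ 0,  0, -1,  0,  0]
  [ 0,  0,  0, -1,  1]
  [ 0,  0,  0,  0, -1]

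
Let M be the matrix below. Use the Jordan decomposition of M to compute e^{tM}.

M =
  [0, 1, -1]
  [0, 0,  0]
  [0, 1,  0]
e^{tM} =
  [1, -t^2/2 + t, -t]
  [0, 1, 0]
  [0, t, 1]

Strategy: write M = P · J · P⁻¹ where J is a Jordan canonical form, so e^{tM} = P · e^{tJ} · P⁻¹, and e^{tJ} can be computed block-by-block.

M has Jordan form
J =
  [0, 1, 0]
  [0, 0, 1]
  [0, 0, 0]
(up to reordering of blocks).

Per-block formulas:
  For a 3×3 Jordan block J_3(0): exp(t · J_3(0)) = e^(0t)·(I + t·N + (t^2/2)·N^2), where N is the 3×3 nilpotent shift.

After assembling e^{tJ} and conjugating by P, we get:

e^{tM} =
  [1, -t^2/2 + t, -t]
  [0, 1, 0]
  [0, t, 1]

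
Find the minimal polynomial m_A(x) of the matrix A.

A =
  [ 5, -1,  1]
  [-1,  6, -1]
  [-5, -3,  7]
x^3 - 18*x^2 + 108*x - 216

The characteristic polynomial is χ_A(x) = (x - 6)^3, so the eigenvalues are known. The minimal polynomial is
  m_A(x) = Π_λ (x − λ)^{k_λ}
where k_λ is the size of the *largest* Jordan block for λ (equivalently, the smallest k with (A − λI)^k v = 0 for every generalised eigenvector v of λ).

  λ = 6: largest Jordan block has size 3, contributing (x − 6)^3

So m_A(x) = (x - 6)^3 = x^3 - 18*x^2 + 108*x - 216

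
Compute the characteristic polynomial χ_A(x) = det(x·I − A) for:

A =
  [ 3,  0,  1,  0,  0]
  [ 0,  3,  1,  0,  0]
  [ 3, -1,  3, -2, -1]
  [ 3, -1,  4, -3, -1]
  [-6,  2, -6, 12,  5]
x^5 - 11*x^4 + 42*x^3 - 54*x^2 - 27*x + 81

Expanding det(x·I − A) (e.g. by cofactor expansion or by noting that A is similar to its Jordan form J, which has the same characteristic polynomial as A) gives
  χ_A(x) = x^5 - 11*x^4 + 42*x^3 - 54*x^2 - 27*x + 81
which factors as (x - 3)^4*(x + 1). The eigenvalues (with algebraic multiplicities) are λ = -1 with multiplicity 1, λ = 3 with multiplicity 4.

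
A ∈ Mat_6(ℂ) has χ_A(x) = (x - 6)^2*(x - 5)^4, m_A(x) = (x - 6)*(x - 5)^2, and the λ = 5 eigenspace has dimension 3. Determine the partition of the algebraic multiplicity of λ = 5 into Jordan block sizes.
Block sizes for λ = 5: [2, 1, 1]

Step 1 — from the characteristic polynomial, algebraic multiplicity of λ = 5 is 4. From dim ker(A − (5)·I) = 3, there are exactly 3 Jordan blocks for λ = 5.
Step 2 — from the minimal polynomial, the factor (x − 5)^2 tells us the largest block for λ = 5 has size 2.
Step 3 — with total size 4, 3 blocks, and largest block 2, the block sizes (in nonincreasing order) are [2, 1, 1].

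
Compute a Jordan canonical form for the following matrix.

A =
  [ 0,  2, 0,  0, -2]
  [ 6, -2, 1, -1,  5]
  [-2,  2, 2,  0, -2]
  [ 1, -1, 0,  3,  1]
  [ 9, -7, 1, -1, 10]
J_1(2) ⊕ J_1(2) ⊕ J_3(3)

The characteristic polynomial is
  det(x·I − A) = x^5 - 13*x^4 + 67*x^3 - 171*x^2 + 216*x - 108 = (x - 3)^3*(x - 2)^2

Eigenvalues and multiplicities (the geometric multiplicity of λ is n − rank(A − λI), which equals the number of Jordan blocks for λ):
  λ = 2: algebraic multiplicity = 2, geometric multiplicity = 2
  λ = 3: algebraic multiplicity = 3, geometric multiplicity = 1

Determining the block sizes for each eigenvalue:
  λ = 2: gm = am = 2, so every block has size 1 → block sizes [1, 1]
  λ = 3: one block (gm = 1), so the single block has size am = 3 → block sizes [3]

Assembling the blocks gives a Jordan form
J =
  [2, 0, 0, 0, 0]
  [0, 2, 0, 0, 0]
  [0, 0, 3, 1, 0]
  [0, 0, 0, 3, 1]
  [0, 0, 0, 0, 3]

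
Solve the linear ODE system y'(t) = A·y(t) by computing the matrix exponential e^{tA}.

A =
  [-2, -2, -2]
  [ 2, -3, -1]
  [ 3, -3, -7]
e^{tA} =
  [-3*t^2*exp(-4*t) + 2*t*exp(-4*t) + exp(-4*t), -2*t*exp(-4*t), 2*t^2*exp(-4*t) - 2*t*exp(-4*t)]
  [3*t^2*exp(-4*t)/2 + 2*t*exp(-4*t), t*exp(-4*t) + exp(-4*t), -t^2*exp(-4*t) - t*exp(-4*t)]
  [-9*t^2*exp(-4*t)/2 + 3*t*exp(-4*t), -3*t*exp(-4*t), 3*t^2*exp(-4*t) - 3*t*exp(-4*t) + exp(-4*t)]

Strategy: write A = P · J · P⁻¹ where J is a Jordan canonical form, so e^{tA} = P · e^{tJ} · P⁻¹, and e^{tJ} can be computed block-by-block.

A has Jordan form
J =
  [-4,  1,  0]
  [ 0, -4,  1]
  [ 0,  0, -4]
(up to reordering of blocks).

Per-block formulas:
  For a 3×3 Jordan block J_3(-4): exp(t · J_3(-4)) = e^(-4t)·(I + t·N + (t^2/2)·N^2), where N is the 3×3 nilpotent shift.

After assembling e^{tJ} and conjugating by P, we get:

e^{tA} =
  [-3*t^2*exp(-4*t) + 2*t*exp(-4*t) + exp(-4*t), -2*t*exp(-4*t), 2*t^2*exp(-4*t) - 2*t*exp(-4*t)]
  [3*t^2*exp(-4*t)/2 + 2*t*exp(-4*t), t*exp(-4*t) + exp(-4*t), -t^2*exp(-4*t) - t*exp(-4*t)]
  [-9*t^2*exp(-4*t)/2 + 3*t*exp(-4*t), -3*t*exp(-4*t), 3*t^2*exp(-4*t) - 3*t*exp(-4*t) + exp(-4*t)]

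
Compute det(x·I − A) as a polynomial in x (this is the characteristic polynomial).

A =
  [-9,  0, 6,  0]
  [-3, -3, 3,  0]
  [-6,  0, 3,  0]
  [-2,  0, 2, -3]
x^4 + 12*x^3 + 54*x^2 + 108*x + 81

Expanding det(x·I − A) (e.g. by cofactor expansion or by noting that A is similar to its Jordan form J, which has the same characteristic polynomial as A) gives
  χ_A(x) = x^4 + 12*x^3 + 54*x^2 + 108*x + 81
which factors as (x + 3)^4. The eigenvalues (with algebraic multiplicities) are λ = -3 with multiplicity 4.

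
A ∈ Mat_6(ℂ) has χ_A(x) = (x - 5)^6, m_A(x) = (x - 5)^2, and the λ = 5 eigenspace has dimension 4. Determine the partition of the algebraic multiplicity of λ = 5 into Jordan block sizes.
Block sizes for λ = 5: [2, 2, 1, 1]

Step 1 — from the characteristic polynomial, algebraic multiplicity of λ = 5 is 6. From dim ker(A − (5)·I) = 4, there are exactly 4 Jordan blocks for λ = 5.
Step 2 — from the minimal polynomial, the factor (x − 5)^2 tells us the largest block for λ = 5 has size 2.
Step 3 — with total size 6, 4 blocks, and largest block 2, the block sizes (in nonincreasing order) are [2, 2, 1, 1].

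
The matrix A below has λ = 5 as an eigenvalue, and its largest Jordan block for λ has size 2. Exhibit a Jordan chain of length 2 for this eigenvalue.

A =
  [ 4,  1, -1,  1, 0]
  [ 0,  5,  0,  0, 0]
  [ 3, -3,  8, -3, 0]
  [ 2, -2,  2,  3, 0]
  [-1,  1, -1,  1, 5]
A Jordan chain for λ = 5 of length 2:
v_1 = (-1, 0, 3, 2, -1)ᵀ
v_2 = (1, 0, 0, 0, 0)ᵀ

Let N = A − (5)·I. We want v_2 with N^2 v_2 = 0 but N^1 v_2 ≠ 0; then v_{j-1} := N · v_j for j = 2, …, 2.

Pick v_2 = (1, 0, 0, 0, 0)ᵀ.
Then v_1 = N · v_2 = (-1, 0, 3, 2, -1)ᵀ.

Sanity check: (A − (5)·I) v_1 = (0, 0, 0, 0, 0)ᵀ = 0. ✓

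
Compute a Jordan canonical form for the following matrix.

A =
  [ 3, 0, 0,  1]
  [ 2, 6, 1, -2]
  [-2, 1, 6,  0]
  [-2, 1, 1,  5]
J_3(5) ⊕ J_1(5)

The characteristic polynomial is
  det(x·I − A) = x^4 - 20*x^3 + 150*x^2 - 500*x + 625 = (x - 5)^4

Eigenvalues and multiplicities (the geometric multiplicity of λ is n − rank(A − λI), which equals the number of Jordan blocks for λ):
  λ = 5: algebraic multiplicity = 4, geometric multiplicity = 2

Determining the block sizes for each eigenvalue:
  λ = 5: with am = 4 and gm = 2, the partition is not yet determined (e.g. several partitions of 4 into 2 parts exist). Let N = A − (5)·I. Computing rank(N^1) = 2, rank(N^2) = 1, rank(N^3) = 0; the number of blocks of size ≥ j is rank(N^{j−1}) − rank(N^j), giving [2, 1, 1]. So we have 1 block(s) of size 3, 1 block(s) of size 1 → block sizes [3, 1]

Assembling the blocks gives a Jordan form
J =
  [5, 1, 0, 0]
  [0, 5, 1, 0]
  [0, 0, 5, 0]
  [0, 0, 0, 5]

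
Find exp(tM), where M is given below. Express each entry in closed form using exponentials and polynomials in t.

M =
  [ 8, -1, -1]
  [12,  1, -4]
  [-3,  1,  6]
e^{tM} =
  [3*t*exp(5*t) + exp(5*t), -t*exp(5*t), -t*exp(5*t)]
  [12*t*exp(5*t), -4*t*exp(5*t) + exp(5*t), -4*t*exp(5*t)]
  [-3*t*exp(5*t), t*exp(5*t), t*exp(5*t) + exp(5*t)]

Strategy: write M = P · J · P⁻¹ where J is a Jordan canonical form, so e^{tM} = P · e^{tJ} · P⁻¹, and e^{tJ} can be computed block-by-block.

M has Jordan form
J =
  [5, 1, 0]
  [0, 5, 0]
  [0, 0, 5]
(up to reordering of blocks).

Per-block formulas:
  For a 2×2 Jordan block J_2(5): exp(t · J_2(5)) = e^(5t)·(I + t·N), where N is the 2×2 nilpotent shift.
  For a 1×1 block at λ = 5: exp(t · [5]) = [e^(5t)].

After assembling e^{tJ} and conjugating by P, we get:

e^{tM} =
  [3*t*exp(5*t) + exp(5*t), -t*exp(5*t), -t*exp(5*t)]
  [12*t*exp(5*t), -4*t*exp(5*t) + exp(5*t), -4*t*exp(5*t)]
  [-3*t*exp(5*t), t*exp(5*t), t*exp(5*t) + exp(5*t)]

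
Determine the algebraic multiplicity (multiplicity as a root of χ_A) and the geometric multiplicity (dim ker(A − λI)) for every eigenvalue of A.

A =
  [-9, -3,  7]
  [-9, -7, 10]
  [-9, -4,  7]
λ = -3: alg = 3, geom = 1

Step 1 — factor the characteristic polynomial to read off the algebraic multiplicities:
  χ_A(x) = (x + 3)^3

Step 2 — compute geometric multiplicities via the rank-nullity identity g(λ) = n − rank(A − λI):
  rank(A − (-3)·I) = 2, so dim ker(A − (-3)·I) = n − 2 = 1

Summary:
  λ = -3: algebraic multiplicity = 3, geometric multiplicity = 1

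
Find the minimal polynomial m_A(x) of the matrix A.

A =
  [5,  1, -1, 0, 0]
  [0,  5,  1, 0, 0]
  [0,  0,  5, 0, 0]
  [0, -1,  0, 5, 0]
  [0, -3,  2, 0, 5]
x^3 - 15*x^2 + 75*x - 125

The characteristic polynomial is χ_A(x) = (x - 5)^5, so the eigenvalues are known. The minimal polynomial is
  m_A(x) = Π_λ (x − λ)^{k_λ}
where k_λ is the size of the *largest* Jordan block for λ (equivalently, the smallest k with (A − λI)^k v = 0 for every generalised eigenvector v of λ).

  λ = 5: largest Jordan block has size 3, contributing (x − 5)^3

So m_A(x) = (x - 5)^3 = x^3 - 15*x^2 + 75*x - 125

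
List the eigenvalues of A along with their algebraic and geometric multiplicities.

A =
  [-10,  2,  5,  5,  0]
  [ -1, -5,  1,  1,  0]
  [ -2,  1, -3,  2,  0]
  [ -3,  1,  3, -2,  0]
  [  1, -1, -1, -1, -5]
λ = -5: alg = 5, geom = 3

Step 1 — factor the characteristic polynomial to read off the algebraic multiplicities:
  χ_A(x) = (x + 5)^5

Step 2 — compute geometric multiplicities via the rank-nullity identity g(λ) = n − rank(A − λI):
  rank(A − (-5)·I) = 2, so dim ker(A − (-5)·I) = n − 2 = 3

Summary:
  λ = -5: algebraic multiplicity = 5, geometric multiplicity = 3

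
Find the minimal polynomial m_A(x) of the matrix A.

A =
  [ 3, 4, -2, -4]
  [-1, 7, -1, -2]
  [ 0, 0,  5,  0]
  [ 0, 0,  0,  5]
x^2 - 10*x + 25

The characteristic polynomial is χ_A(x) = (x - 5)^4, so the eigenvalues are known. The minimal polynomial is
  m_A(x) = Π_λ (x − λ)^{k_λ}
where k_λ is the size of the *largest* Jordan block for λ (equivalently, the smallest k with (A − λI)^k v = 0 for every generalised eigenvector v of λ).

  λ = 5: largest Jordan block has size 2, contributing (x − 5)^2

So m_A(x) = (x - 5)^2 = x^2 - 10*x + 25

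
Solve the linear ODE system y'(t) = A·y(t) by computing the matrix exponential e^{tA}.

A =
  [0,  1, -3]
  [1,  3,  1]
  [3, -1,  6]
e^{tA} =
  [t^2*exp(3*t)/2 - 3*t*exp(3*t) + exp(3*t), t*exp(3*t), t^2*exp(3*t)/2 - 3*t*exp(3*t)]
  [t*exp(3*t), exp(3*t), t*exp(3*t)]
  [-t^2*exp(3*t)/2 + 3*t*exp(3*t), -t*exp(3*t), -t^2*exp(3*t)/2 + 3*t*exp(3*t) + exp(3*t)]

Strategy: write A = P · J · P⁻¹ where J is a Jordan canonical form, so e^{tA} = P · e^{tJ} · P⁻¹, and e^{tJ} can be computed block-by-block.

A has Jordan form
J =
  [3, 1, 0]
  [0, 3, 1]
  [0, 0, 3]
(up to reordering of blocks).

Per-block formulas:
  For a 3×3 Jordan block J_3(3): exp(t · J_3(3)) = e^(3t)·(I + t·N + (t^2/2)·N^2), where N is the 3×3 nilpotent shift.

After assembling e^{tJ} and conjugating by P, we get:

e^{tA} =
  [t^2*exp(3*t)/2 - 3*t*exp(3*t) + exp(3*t), t*exp(3*t), t^2*exp(3*t)/2 - 3*t*exp(3*t)]
  [t*exp(3*t), exp(3*t), t*exp(3*t)]
  [-t^2*exp(3*t)/2 + 3*t*exp(3*t), -t*exp(3*t), -t^2*exp(3*t)/2 + 3*t*exp(3*t) + exp(3*t)]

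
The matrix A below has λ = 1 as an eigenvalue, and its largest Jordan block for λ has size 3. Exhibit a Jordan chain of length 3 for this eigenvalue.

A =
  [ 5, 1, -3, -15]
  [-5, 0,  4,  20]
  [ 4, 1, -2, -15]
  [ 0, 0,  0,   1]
A Jordan chain for λ = 1 of length 3:
v_1 = (-1, 1, -1, 0)ᵀ
v_2 = (4, -5, 4, 0)ᵀ
v_3 = (1, 0, 0, 0)ᵀ

Let N = A − (1)·I. We want v_3 with N^3 v_3 = 0 but N^2 v_3 ≠ 0; then v_{j-1} := N · v_j for j = 3, …, 2.

Pick v_3 = (1, 0, 0, 0)ᵀ.
Then v_2 = N · v_3 = (4, -5, 4, 0)ᵀ.
Then v_1 = N · v_2 = (-1, 1, -1, 0)ᵀ.

Sanity check: (A − (1)·I) v_1 = (0, 0, 0, 0)ᵀ = 0. ✓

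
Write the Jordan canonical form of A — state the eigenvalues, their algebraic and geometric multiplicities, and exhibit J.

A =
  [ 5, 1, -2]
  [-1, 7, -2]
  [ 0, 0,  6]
J_2(6) ⊕ J_1(6)

The characteristic polynomial is
  det(x·I − A) = x^3 - 18*x^2 + 108*x - 216 = (x - 6)^3

Eigenvalues and multiplicities (the geometric multiplicity of λ is n − rank(A − λI), which equals the number of Jordan blocks for λ):
  λ = 6: algebraic multiplicity = 3, geometric multiplicity = 2

Determining the block sizes for each eigenvalue:
  λ = 6: 2 blocks summing to 3 forces exactly one block of size 2 and the rest size 1 → block sizes [2, 1]

Assembling the blocks gives a Jordan form
J =
  [6, 1, 0]
  [0, 6, 0]
  [0, 0, 6]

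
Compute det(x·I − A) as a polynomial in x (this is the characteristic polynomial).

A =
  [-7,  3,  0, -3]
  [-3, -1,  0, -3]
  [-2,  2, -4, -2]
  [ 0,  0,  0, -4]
x^4 + 16*x^3 + 96*x^2 + 256*x + 256

Expanding det(x·I − A) (e.g. by cofactor expansion or by noting that A is similar to its Jordan form J, which has the same characteristic polynomial as A) gives
  χ_A(x) = x^4 + 16*x^3 + 96*x^2 + 256*x + 256
which factors as (x + 4)^4. The eigenvalues (with algebraic multiplicities) are λ = -4 with multiplicity 4.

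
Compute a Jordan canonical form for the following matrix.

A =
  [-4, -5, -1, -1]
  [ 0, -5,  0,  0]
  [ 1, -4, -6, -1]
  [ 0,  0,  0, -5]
J_3(-5) ⊕ J_1(-5)

The characteristic polynomial is
  det(x·I − A) = x^4 + 20*x^3 + 150*x^2 + 500*x + 625 = (x + 5)^4

Eigenvalues and multiplicities (the geometric multiplicity of λ is n − rank(A − λI), which equals the number of Jordan blocks for λ):
  λ = -5: algebraic multiplicity = 4, geometric multiplicity = 2

Determining the block sizes for each eigenvalue:
  λ = -5: with am = 4 and gm = 2, the partition is not yet determined (e.g. several partitions of 4 into 2 parts exist). Let N = A − (-5)·I. Computing rank(N^1) = 2, rank(N^2) = 1, rank(N^3) = 0; the number of blocks of size ≥ j is rank(N^{j−1}) − rank(N^j), giving [2, 1, 1]. So we have 1 block(s) of size 3, 1 block(s) of size 1 → block sizes [3, 1]

Assembling the blocks gives a Jordan form
J =
  [-5,  1,  0,  0]
  [ 0, -5,  1,  0]
  [ 0,  0, -5,  0]
  [ 0,  0,  0, -5]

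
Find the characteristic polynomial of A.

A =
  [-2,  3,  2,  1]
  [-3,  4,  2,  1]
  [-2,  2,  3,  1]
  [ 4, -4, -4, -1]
x^4 - 4*x^3 + 6*x^2 - 4*x + 1

Expanding det(x·I − A) (e.g. by cofactor expansion or by noting that A is similar to its Jordan form J, which has the same characteristic polynomial as A) gives
  χ_A(x) = x^4 - 4*x^3 + 6*x^2 - 4*x + 1
which factors as (x - 1)^4. The eigenvalues (with algebraic multiplicities) are λ = 1 with multiplicity 4.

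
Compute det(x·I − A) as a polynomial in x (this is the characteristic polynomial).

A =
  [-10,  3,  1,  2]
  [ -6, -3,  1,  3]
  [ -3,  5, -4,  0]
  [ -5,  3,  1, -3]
x^4 + 20*x^3 + 150*x^2 + 500*x + 625

Expanding det(x·I − A) (e.g. by cofactor expansion or by noting that A is similar to its Jordan form J, which has the same characteristic polynomial as A) gives
  χ_A(x) = x^4 + 20*x^3 + 150*x^2 + 500*x + 625
which factors as (x + 5)^4. The eigenvalues (with algebraic multiplicities) are λ = -5 with multiplicity 4.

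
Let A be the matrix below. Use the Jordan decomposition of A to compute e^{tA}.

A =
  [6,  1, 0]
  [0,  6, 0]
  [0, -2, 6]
e^{tA} =
  [exp(6*t), t*exp(6*t), 0]
  [0, exp(6*t), 0]
  [0, -2*t*exp(6*t), exp(6*t)]

Strategy: write A = P · J · P⁻¹ where J is a Jordan canonical form, so e^{tA} = P · e^{tJ} · P⁻¹, and e^{tJ} can be computed block-by-block.

A has Jordan form
J =
  [6, 1, 0]
  [0, 6, 0]
  [0, 0, 6]
(up to reordering of blocks).

Per-block formulas:
  For a 1×1 block at λ = 6: exp(t · [6]) = [e^(6t)].
  For a 2×2 Jordan block J_2(6): exp(t · J_2(6)) = e^(6t)·(I + t·N), where N is the 2×2 nilpotent shift.

After assembling e^{tJ} and conjugating by P, we get:

e^{tA} =
  [exp(6*t), t*exp(6*t), 0]
  [0, exp(6*t), 0]
  [0, -2*t*exp(6*t), exp(6*t)]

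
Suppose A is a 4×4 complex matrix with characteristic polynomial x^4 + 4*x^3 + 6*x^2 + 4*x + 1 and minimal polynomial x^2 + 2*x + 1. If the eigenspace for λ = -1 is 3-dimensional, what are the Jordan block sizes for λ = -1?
Block sizes for λ = -1: [2, 1, 1]

Step 1 — from the characteristic polynomial, algebraic multiplicity of λ = -1 is 4. From dim ker(A − (-1)·I) = 3, there are exactly 3 Jordan blocks for λ = -1.
Step 2 — from the minimal polynomial, the factor (x + 1)^2 tells us the largest block for λ = -1 has size 2.
Step 3 — with total size 4, 3 blocks, and largest block 2, the block sizes (in nonincreasing order) are [2, 1, 1].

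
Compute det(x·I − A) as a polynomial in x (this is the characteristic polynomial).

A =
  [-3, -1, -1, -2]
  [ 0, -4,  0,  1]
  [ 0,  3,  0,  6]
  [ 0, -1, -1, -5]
x^4 + 12*x^3 + 54*x^2 + 108*x + 81

Expanding det(x·I − A) (e.g. by cofactor expansion or by noting that A is similar to its Jordan form J, which has the same characteristic polynomial as A) gives
  χ_A(x) = x^4 + 12*x^3 + 54*x^2 + 108*x + 81
which factors as (x + 3)^4. The eigenvalues (with algebraic multiplicities) are λ = -3 with multiplicity 4.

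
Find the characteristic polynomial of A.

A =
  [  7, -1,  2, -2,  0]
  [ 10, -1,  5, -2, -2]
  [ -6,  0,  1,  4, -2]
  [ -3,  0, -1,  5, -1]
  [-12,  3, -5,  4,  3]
x^5 - 15*x^4 + 90*x^3 - 270*x^2 + 405*x - 243

Expanding det(x·I − A) (e.g. by cofactor expansion or by noting that A is similar to its Jordan form J, which has the same characteristic polynomial as A) gives
  χ_A(x) = x^5 - 15*x^4 + 90*x^3 - 270*x^2 + 405*x - 243
which factors as (x - 3)^5. The eigenvalues (with algebraic multiplicities) are λ = 3 with multiplicity 5.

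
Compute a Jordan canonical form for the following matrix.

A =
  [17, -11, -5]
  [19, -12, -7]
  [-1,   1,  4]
J_3(3)

The characteristic polynomial is
  det(x·I − A) = x^3 - 9*x^2 + 27*x - 27 = (x - 3)^3

Eigenvalues and multiplicities (the geometric multiplicity of λ is n − rank(A − λI), which equals the number of Jordan blocks for λ):
  λ = 3: algebraic multiplicity = 3, geometric multiplicity = 1

Determining the block sizes for each eigenvalue:
  λ = 3: one block (gm = 1), so the single block has size am = 3 → block sizes [3]

Assembling the blocks gives a Jordan form
J =
  [3, 1, 0]
  [0, 3, 1]
  [0, 0, 3]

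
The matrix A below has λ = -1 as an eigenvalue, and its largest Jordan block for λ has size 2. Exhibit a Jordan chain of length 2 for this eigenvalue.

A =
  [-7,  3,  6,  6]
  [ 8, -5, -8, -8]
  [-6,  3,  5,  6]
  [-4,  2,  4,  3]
A Jordan chain for λ = -1 of length 2:
v_1 = (-6, 8, -6, -4)ᵀ
v_2 = (1, 0, 0, 0)ᵀ

Let N = A − (-1)·I. We want v_2 with N^2 v_2 = 0 but N^1 v_2 ≠ 0; then v_{j-1} := N · v_j for j = 2, …, 2.

Pick v_2 = (1, 0, 0, 0)ᵀ.
Then v_1 = N · v_2 = (-6, 8, -6, -4)ᵀ.

Sanity check: (A − (-1)·I) v_1 = (0, 0, 0, 0)ᵀ = 0. ✓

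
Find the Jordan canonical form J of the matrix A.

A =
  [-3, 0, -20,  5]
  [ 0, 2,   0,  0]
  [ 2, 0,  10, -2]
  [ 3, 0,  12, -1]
J_2(2) ⊕ J_1(2) ⊕ J_1(2)

The characteristic polynomial is
  det(x·I − A) = x^4 - 8*x^3 + 24*x^2 - 32*x + 16 = (x - 2)^4

Eigenvalues and multiplicities (the geometric multiplicity of λ is n − rank(A − λI), which equals the number of Jordan blocks for λ):
  λ = 2: algebraic multiplicity = 4, geometric multiplicity = 3

Determining the block sizes for each eigenvalue:
  λ = 2: 3 blocks summing to 4 forces exactly one block of size 2 and the rest size 1 → block sizes [2, 1, 1]

Assembling the blocks gives a Jordan form
J =
  [2, 1, 0, 0]
  [0, 2, 0, 0]
  [0, 0, 2, 0]
  [0, 0, 0, 2]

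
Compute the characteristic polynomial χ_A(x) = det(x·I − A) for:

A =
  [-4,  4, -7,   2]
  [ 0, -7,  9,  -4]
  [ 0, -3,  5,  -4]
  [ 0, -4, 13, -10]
x^4 + 16*x^3 + 96*x^2 + 256*x + 256

Expanding det(x·I − A) (e.g. by cofactor expansion or by noting that A is similar to its Jordan form J, which has the same characteristic polynomial as A) gives
  χ_A(x) = x^4 + 16*x^3 + 96*x^2 + 256*x + 256
which factors as (x + 4)^4. The eigenvalues (with algebraic multiplicities) are λ = -4 with multiplicity 4.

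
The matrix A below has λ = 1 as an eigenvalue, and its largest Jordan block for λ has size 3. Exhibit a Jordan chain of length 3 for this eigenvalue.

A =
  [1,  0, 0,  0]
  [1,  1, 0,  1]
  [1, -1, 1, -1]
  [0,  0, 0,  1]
A Jordan chain for λ = 1 of length 3:
v_1 = (0, 0, -1, 0)ᵀ
v_2 = (0, 1, 1, 0)ᵀ
v_3 = (1, 0, 0, 0)ᵀ

Let N = A − (1)·I. We want v_3 with N^3 v_3 = 0 but N^2 v_3 ≠ 0; then v_{j-1} := N · v_j for j = 3, …, 2.

Pick v_3 = (1, 0, 0, 0)ᵀ.
Then v_2 = N · v_3 = (0, 1, 1, 0)ᵀ.
Then v_1 = N · v_2 = (0, 0, -1, 0)ᵀ.

Sanity check: (A − (1)·I) v_1 = (0, 0, 0, 0)ᵀ = 0. ✓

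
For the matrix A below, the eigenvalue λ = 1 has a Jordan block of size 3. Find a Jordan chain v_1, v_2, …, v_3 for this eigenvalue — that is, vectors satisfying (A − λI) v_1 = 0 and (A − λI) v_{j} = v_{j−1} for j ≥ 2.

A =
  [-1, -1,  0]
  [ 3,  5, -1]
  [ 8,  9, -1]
A Jordan chain for λ = 1 of length 3:
v_1 = (1, -2, -5)ᵀ
v_2 = (-2, 3, 8)ᵀ
v_3 = (1, 0, 0)ᵀ

Let N = A − (1)·I. We want v_3 with N^3 v_3 = 0 but N^2 v_3 ≠ 0; then v_{j-1} := N · v_j for j = 3, …, 2.

Pick v_3 = (1, 0, 0)ᵀ.
Then v_2 = N · v_3 = (-2, 3, 8)ᵀ.
Then v_1 = N · v_2 = (1, -2, -5)ᵀ.

Sanity check: (A − (1)·I) v_1 = (0, 0, 0)ᵀ = 0. ✓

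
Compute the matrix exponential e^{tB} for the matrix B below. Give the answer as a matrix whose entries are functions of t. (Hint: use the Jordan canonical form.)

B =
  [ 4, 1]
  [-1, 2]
e^{tB} =
  [t*exp(3*t) + exp(3*t), t*exp(3*t)]
  [-t*exp(3*t), -t*exp(3*t) + exp(3*t)]

Strategy: write B = P · J · P⁻¹ where J is a Jordan canonical form, so e^{tB} = P · e^{tJ} · P⁻¹, and e^{tJ} can be computed block-by-block.

B has Jordan form
J =
  [3, 1]
  [0, 3]
(up to reordering of blocks).

Per-block formulas:
  For a 2×2 Jordan block J_2(3): exp(t · J_2(3)) = e^(3t)·(I + t·N), where N is the 2×2 nilpotent shift.

After assembling e^{tJ} and conjugating by P, we get:

e^{tB} =
  [t*exp(3*t) + exp(3*t), t*exp(3*t)]
  [-t*exp(3*t), -t*exp(3*t) + exp(3*t)]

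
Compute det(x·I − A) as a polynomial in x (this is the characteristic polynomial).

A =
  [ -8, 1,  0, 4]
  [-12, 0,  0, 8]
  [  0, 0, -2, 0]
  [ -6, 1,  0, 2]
x^4 + 8*x^3 + 24*x^2 + 32*x + 16

Expanding det(x·I − A) (e.g. by cofactor expansion or by noting that A is similar to its Jordan form J, which has the same characteristic polynomial as A) gives
  χ_A(x) = x^4 + 8*x^3 + 24*x^2 + 32*x + 16
which factors as (x + 2)^4. The eigenvalues (with algebraic multiplicities) are λ = -2 with multiplicity 4.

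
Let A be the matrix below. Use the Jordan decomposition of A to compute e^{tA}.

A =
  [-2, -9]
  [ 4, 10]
e^{tA} =
  [-6*t*exp(4*t) + exp(4*t), -9*t*exp(4*t)]
  [4*t*exp(4*t), 6*t*exp(4*t) + exp(4*t)]

Strategy: write A = P · J · P⁻¹ where J is a Jordan canonical form, so e^{tA} = P · e^{tJ} · P⁻¹, and e^{tJ} can be computed block-by-block.

A has Jordan form
J =
  [4, 1]
  [0, 4]
(up to reordering of blocks).

Per-block formulas:
  For a 2×2 Jordan block J_2(4): exp(t · J_2(4)) = e^(4t)·(I + t·N), where N is the 2×2 nilpotent shift.

After assembling e^{tJ} and conjugating by P, we get:

e^{tA} =
  [-6*t*exp(4*t) + exp(4*t), -9*t*exp(4*t)]
  [4*t*exp(4*t), 6*t*exp(4*t) + exp(4*t)]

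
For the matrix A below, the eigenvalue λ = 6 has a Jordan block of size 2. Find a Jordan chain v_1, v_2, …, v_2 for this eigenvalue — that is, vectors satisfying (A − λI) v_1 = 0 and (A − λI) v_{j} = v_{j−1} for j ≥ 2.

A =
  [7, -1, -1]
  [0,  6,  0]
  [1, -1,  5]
A Jordan chain for λ = 6 of length 2:
v_1 = (1, 0, 1)ᵀ
v_2 = (1, 0, 0)ᵀ

Let N = A − (6)·I. We want v_2 with N^2 v_2 = 0 but N^1 v_2 ≠ 0; then v_{j-1} := N · v_j for j = 2, …, 2.

Pick v_2 = (1, 0, 0)ᵀ.
Then v_1 = N · v_2 = (1, 0, 1)ᵀ.

Sanity check: (A − (6)·I) v_1 = (0, 0, 0)ᵀ = 0. ✓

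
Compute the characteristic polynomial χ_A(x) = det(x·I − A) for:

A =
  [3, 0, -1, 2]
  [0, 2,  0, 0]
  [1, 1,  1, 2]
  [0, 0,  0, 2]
x^4 - 8*x^3 + 24*x^2 - 32*x + 16

Expanding det(x·I − A) (e.g. by cofactor expansion or by noting that A is similar to its Jordan form J, which has the same characteristic polynomial as A) gives
  χ_A(x) = x^4 - 8*x^3 + 24*x^2 - 32*x + 16
which factors as (x - 2)^4. The eigenvalues (with algebraic multiplicities) are λ = 2 with multiplicity 4.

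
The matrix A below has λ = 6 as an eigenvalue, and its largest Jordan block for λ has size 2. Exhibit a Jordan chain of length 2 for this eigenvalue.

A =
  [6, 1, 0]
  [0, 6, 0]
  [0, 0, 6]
A Jordan chain for λ = 6 of length 2:
v_1 = (1, 0, 0)ᵀ
v_2 = (0, 1, 0)ᵀ

Let N = A − (6)·I. We want v_2 with N^2 v_2 = 0 but N^1 v_2 ≠ 0; then v_{j-1} := N · v_j for j = 2, …, 2.

Pick v_2 = (0, 1, 0)ᵀ.
Then v_1 = N · v_2 = (1, 0, 0)ᵀ.

Sanity check: (A − (6)·I) v_1 = (0, 0, 0)ᵀ = 0. ✓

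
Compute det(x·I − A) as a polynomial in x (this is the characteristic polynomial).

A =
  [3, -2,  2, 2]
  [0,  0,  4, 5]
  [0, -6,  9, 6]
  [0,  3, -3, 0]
x^4 - 12*x^3 + 54*x^2 - 108*x + 81

Expanding det(x·I − A) (e.g. by cofactor expansion or by noting that A is similar to its Jordan form J, which has the same characteristic polynomial as A) gives
  χ_A(x) = x^4 - 12*x^3 + 54*x^2 - 108*x + 81
which factors as (x - 3)^4. The eigenvalues (with algebraic multiplicities) are λ = 3 with multiplicity 4.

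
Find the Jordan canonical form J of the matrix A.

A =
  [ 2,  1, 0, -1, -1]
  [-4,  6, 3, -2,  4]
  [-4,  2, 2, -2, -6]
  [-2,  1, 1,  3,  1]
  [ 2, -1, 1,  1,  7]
J_3(4) ⊕ J_1(4) ⊕ J_1(4)

The characteristic polynomial is
  det(x·I − A) = x^5 - 20*x^4 + 160*x^3 - 640*x^2 + 1280*x - 1024 = (x - 4)^5

Eigenvalues and multiplicities (the geometric multiplicity of λ is n − rank(A − λI), which equals the number of Jordan blocks for λ):
  λ = 4: algebraic multiplicity = 5, geometric multiplicity = 3

Determining the block sizes for each eigenvalue:
  λ = 4: with am = 5 and gm = 3, the partition is not yet determined (e.g. several partitions of 5 into 3 parts exist). Let N = A − (4)·I. Computing rank(N^1) = 2, rank(N^2) = 1, rank(N^3) = 0; the number of blocks of size ≥ j is rank(N^{j−1}) − rank(N^j), giving [3, 1, 1]. So we have 1 block(s) of size 3, 2 block(s) of size 1 → block sizes [3, 1, 1]

Assembling the blocks gives a Jordan form
J =
  [4, 1, 0, 0, 0]
  [0, 4, 1, 0, 0]
  [0, 0, 4, 0, 0]
  [0, 0, 0, 4, 0]
  [0, 0, 0, 0, 4]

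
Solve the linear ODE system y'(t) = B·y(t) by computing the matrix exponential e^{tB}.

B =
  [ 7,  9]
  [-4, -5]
e^{tB} =
  [6*t*exp(t) + exp(t), 9*t*exp(t)]
  [-4*t*exp(t), -6*t*exp(t) + exp(t)]

Strategy: write B = P · J · P⁻¹ where J is a Jordan canonical form, so e^{tB} = P · e^{tJ} · P⁻¹, and e^{tJ} can be computed block-by-block.

B has Jordan form
J =
  [1, 1]
  [0, 1]
(up to reordering of blocks).

Per-block formulas:
  For a 2×2 Jordan block J_2(1): exp(t · J_2(1)) = e^(1t)·(I + t·N), where N is the 2×2 nilpotent shift.

After assembling e^{tJ} and conjugating by P, we get:

e^{tB} =
  [6*t*exp(t) + exp(t), 9*t*exp(t)]
  [-4*t*exp(t), -6*t*exp(t) + exp(t)]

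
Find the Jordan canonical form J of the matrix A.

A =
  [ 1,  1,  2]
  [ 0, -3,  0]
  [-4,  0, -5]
J_2(-3) ⊕ J_1(-1)

The characteristic polynomial is
  det(x·I − A) = x^3 + 7*x^2 + 15*x + 9 = (x + 1)*(x + 3)^2

Eigenvalues and multiplicities (the geometric multiplicity of λ is n − rank(A − λI), which equals the number of Jordan blocks for λ):
  λ = -3: algebraic multiplicity = 2, geometric multiplicity = 1
  λ = -1: algebraic multiplicity = 1, geometric multiplicity = 1

Determining the block sizes for each eigenvalue:
  λ = -3: one block (gm = 1), so the single block has size am = 2 → block sizes [2]
  λ = -1: one block (gm = 1), so the single block has size am = 1 → block sizes [1]

Assembling the blocks gives a Jordan form
J =
  [-3,  1,  0]
  [ 0, -3,  0]
  [ 0,  0, -1]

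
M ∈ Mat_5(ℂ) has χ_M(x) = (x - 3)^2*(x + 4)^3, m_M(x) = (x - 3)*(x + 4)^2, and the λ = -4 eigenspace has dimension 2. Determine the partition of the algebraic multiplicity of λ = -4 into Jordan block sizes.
Block sizes for λ = -4: [2, 1]

Step 1 — from the characteristic polynomial, algebraic multiplicity of λ = -4 is 3. From dim ker(M − (-4)·I) = 2, there are exactly 2 Jordan blocks for λ = -4.
Step 2 — from the minimal polynomial, the factor (x + 4)^2 tells us the largest block for λ = -4 has size 2.
Step 3 — with total size 3, 2 blocks, and largest block 2, the block sizes (in nonincreasing order) are [2, 1].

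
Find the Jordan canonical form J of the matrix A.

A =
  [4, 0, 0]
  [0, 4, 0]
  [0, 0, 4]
J_1(4) ⊕ J_1(4) ⊕ J_1(4)

The characteristic polynomial is
  det(x·I − A) = x^3 - 12*x^2 + 48*x - 64 = (x - 4)^3

Eigenvalues and multiplicities (the geometric multiplicity of λ is n − rank(A − λI), which equals the number of Jordan blocks for λ):
  λ = 4: algebraic multiplicity = 3, geometric multiplicity = 3

Determining the block sizes for each eigenvalue:
  λ = 4: gm = am = 3, so every block has size 1 → block sizes [1, 1, 1]

Assembling the blocks gives a Jordan form
J =
  [4, 0, 0]
  [0, 4, 0]
  [0, 0, 4]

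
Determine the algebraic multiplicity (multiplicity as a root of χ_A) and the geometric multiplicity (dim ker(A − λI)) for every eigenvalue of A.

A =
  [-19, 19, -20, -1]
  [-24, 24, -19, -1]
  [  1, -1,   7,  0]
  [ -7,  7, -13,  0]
λ = 0: alg = 2, geom = 1; λ = 6: alg = 2, geom = 1

Step 1 — factor the characteristic polynomial to read off the algebraic multiplicities:
  χ_A(x) = x^2*(x - 6)^2

Step 2 — compute geometric multiplicities via the rank-nullity identity g(λ) = n − rank(A − λI):
  rank(A − (0)·I) = 3, so dim ker(A − (0)·I) = n − 3 = 1
  rank(A − (6)·I) = 3, so dim ker(A − (6)·I) = n − 3 = 1

Summary:
  λ = 0: algebraic multiplicity = 2, geometric multiplicity = 1
  λ = 6: algebraic multiplicity = 2, geometric multiplicity = 1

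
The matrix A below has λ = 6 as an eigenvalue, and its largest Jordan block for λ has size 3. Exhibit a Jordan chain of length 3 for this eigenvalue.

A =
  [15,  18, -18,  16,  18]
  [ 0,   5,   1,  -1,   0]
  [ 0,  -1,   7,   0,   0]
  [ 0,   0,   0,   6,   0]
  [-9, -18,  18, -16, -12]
A Jordan chain for λ = 6 of length 3:
v_1 = (0, -1, -1, 0, 0)ᵀ
v_2 = (2, 1, 0, 0, -2)ᵀ
v_3 = (2, 0, 0, -1, 0)ᵀ

Let N = A − (6)·I. We want v_3 with N^3 v_3 = 0 but N^2 v_3 ≠ 0; then v_{j-1} := N · v_j for j = 3, …, 2.

Pick v_3 = (2, 0, 0, -1, 0)ᵀ.
Then v_2 = N · v_3 = (2, 1, 0, 0, -2)ᵀ.
Then v_1 = N · v_2 = (0, -1, -1, 0, 0)ᵀ.

Sanity check: (A − (6)·I) v_1 = (0, 0, 0, 0, 0)ᵀ = 0. ✓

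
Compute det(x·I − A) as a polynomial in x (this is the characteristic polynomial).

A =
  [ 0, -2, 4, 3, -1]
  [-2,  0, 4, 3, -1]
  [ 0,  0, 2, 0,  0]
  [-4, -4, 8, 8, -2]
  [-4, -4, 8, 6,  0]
x^5 - 10*x^4 + 40*x^3 - 80*x^2 + 80*x - 32

Expanding det(x·I − A) (e.g. by cofactor expansion or by noting that A is similar to its Jordan form J, which has the same characteristic polynomial as A) gives
  χ_A(x) = x^5 - 10*x^4 + 40*x^3 - 80*x^2 + 80*x - 32
which factors as (x - 2)^5. The eigenvalues (with algebraic multiplicities) are λ = 2 with multiplicity 5.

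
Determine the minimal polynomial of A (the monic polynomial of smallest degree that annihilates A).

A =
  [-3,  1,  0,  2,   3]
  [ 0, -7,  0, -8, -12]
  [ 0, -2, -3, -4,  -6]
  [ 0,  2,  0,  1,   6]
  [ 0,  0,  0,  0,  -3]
x^2 + 6*x + 9

The characteristic polynomial is χ_A(x) = (x + 3)^5, so the eigenvalues are known. The minimal polynomial is
  m_A(x) = Π_λ (x − λ)^{k_λ}
where k_λ is the size of the *largest* Jordan block for λ (equivalently, the smallest k with (A − λI)^k v = 0 for every generalised eigenvector v of λ).

  λ = -3: largest Jordan block has size 2, contributing (x + 3)^2

So m_A(x) = (x + 3)^2 = x^2 + 6*x + 9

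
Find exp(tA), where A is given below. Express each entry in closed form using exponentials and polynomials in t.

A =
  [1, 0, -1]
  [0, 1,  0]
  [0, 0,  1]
e^{tA} =
  [exp(t), 0, -t*exp(t)]
  [0, exp(t), 0]
  [0, 0, exp(t)]

Strategy: write A = P · J · P⁻¹ where J is a Jordan canonical form, so e^{tA} = P · e^{tJ} · P⁻¹, and e^{tJ} can be computed block-by-block.

A has Jordan form
J =
  [1, 1, 0]
  [0, 1, 0]
  [0, 0, 1]
(up to reordering of blocks).

Per-block formulas:
  For a 2×2 Jordan block J_2(1): exp(t · J_2(1)) = e^(1t)·(I + t·N), where N is the 2×2 nilpotent shift.
  For a 1×1 block at λ = 1: exp(t · [1]) = [e^(1t)].

After assembling e^{tJ} and conjugating by P, we get:

e^{tA} =
  [exp(t), 0, -t*exp(t)]
  [0, exp(t), 0]
  [0, 0, exp(t)]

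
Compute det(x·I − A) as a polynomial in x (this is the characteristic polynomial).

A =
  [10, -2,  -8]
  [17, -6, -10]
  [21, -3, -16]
x^3 + 12*x^2 + 48*x + 64

Expanding det(x·I − A) (e.g. by cofactor expansion or by noting that A is similar to its Jordan form J, which has the same characteristic polynomial as A) gives
  χ_A(x) = x^3 + 12*x^2 + 48*x + 64
which factors as (x + 4)^3. The eigenvalues (with algebraic multiplicities) are λ = -4 with multiplicity 3.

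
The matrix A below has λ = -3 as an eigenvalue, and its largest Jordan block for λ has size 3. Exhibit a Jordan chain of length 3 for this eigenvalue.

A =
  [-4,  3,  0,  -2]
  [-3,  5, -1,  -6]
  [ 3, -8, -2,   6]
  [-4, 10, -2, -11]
A Jordan chain for λ = -3 of length 3:
v_1 = (1, 3, -3, 4)ᵀ
v_2 = (3, 8, -8, 10)ᵀ
v_3 = (0, 1, 0, 0)ᵀ

Let N = A − (-3)·I. We want v_3 with N^3 v_3 = 0 but N^2 v_3 ≠ 0; then v_{j-1} := N · v_j for j = 3, …, 2.

Pick v_3 = (0, 1, 0, 0)ᵀ.
Then v_2 = N · v_3 = (3, 8, -8, 10)ᵀ.
Then v_1 = N · v_2 = (1, 3, -3, 4)ᵀ.

Sanity check: (A − (-3)·I) v_1 = (0, 0, 0, 0)ᵀ = 0. ✓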